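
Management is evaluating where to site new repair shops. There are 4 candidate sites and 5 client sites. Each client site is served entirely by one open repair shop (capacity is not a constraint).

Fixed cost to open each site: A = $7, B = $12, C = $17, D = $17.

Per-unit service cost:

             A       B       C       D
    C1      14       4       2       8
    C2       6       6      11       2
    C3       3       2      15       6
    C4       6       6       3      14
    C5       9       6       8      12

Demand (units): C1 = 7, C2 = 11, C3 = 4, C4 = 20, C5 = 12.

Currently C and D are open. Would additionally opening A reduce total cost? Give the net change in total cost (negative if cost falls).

Yes — net change −5 (cost falls by 5).

Current service cost with {C, D}: 216.
Adding A: each client site re-picks its cheapest; new service cost 204, saving 12.
Extra fixed cost: 7. Net change = 7 − 12 = -5.
(Totals: 250 → 245.)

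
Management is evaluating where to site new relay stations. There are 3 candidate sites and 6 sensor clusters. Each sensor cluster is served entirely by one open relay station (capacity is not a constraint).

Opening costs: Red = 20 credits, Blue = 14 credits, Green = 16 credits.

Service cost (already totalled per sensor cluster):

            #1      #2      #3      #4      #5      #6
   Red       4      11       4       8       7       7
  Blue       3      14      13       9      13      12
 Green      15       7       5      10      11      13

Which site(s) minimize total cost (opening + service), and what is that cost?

Open Red only; minimum total cost 61.

For any fixed open set, each sensor cluster goes to its cheapest open site; total = fixed + service.
{Red}: #1→Red 4, #2→Red 11, #3→Red 4, #4→Red 8, #5→Red 7, #6→Red 7. Service 41; fixed 20; total 61.
{Red, Green}: service 37 + fixed 36 = 73
{Red, Blue}: #1→Blue 3, #2→Red 11, #3→Red 4, #4→Red 8, #5→Red 7, #6→Red 7. Service 40; fixed 34; total 74.
{Red, Blue, Green}: service 36 + fixed 50 = 86
No other subset beats 61.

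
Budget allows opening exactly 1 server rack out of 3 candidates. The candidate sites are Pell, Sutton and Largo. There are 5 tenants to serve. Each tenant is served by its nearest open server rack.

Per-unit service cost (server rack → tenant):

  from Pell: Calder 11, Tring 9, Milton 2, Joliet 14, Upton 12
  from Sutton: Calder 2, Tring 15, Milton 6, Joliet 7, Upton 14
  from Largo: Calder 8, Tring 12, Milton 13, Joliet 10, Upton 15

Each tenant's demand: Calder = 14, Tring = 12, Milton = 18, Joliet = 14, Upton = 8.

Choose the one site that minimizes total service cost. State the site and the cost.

Choose Sutton only; total service cost 526.

With exactly 1 open, each tenant uses its cheapest among the chosen.
{Sutton}: Calder→Sutton 2·14=28, Tring→Sutton 15·12=180, Milton→Sutton 6·18=108, Joliet→Sutton 7·14=98, Upton→Sutton 14·8=112. Service cost 526.
{Pell}: service cost 590
{Largo}: service cost 750
Among all 3 size-1 choices, {Sutton} is lowest.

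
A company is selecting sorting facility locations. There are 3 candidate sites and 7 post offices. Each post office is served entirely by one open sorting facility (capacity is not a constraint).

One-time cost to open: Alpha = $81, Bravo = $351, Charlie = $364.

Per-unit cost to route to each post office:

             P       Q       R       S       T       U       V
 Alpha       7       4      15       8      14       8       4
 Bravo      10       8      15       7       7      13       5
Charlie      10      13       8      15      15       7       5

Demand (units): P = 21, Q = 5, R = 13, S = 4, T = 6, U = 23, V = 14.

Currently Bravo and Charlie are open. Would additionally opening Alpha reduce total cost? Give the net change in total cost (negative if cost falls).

Yes — net change −16 (cost falls by 16).

Current service cost with {Bravo, Charlie}: 655.
Adding Alpha: each post office re-picks its cheapest; new service cost 558, saving 97.
Extra fixed cost: 81. Net change = 81 − 97 = -16.
(Totals: 1370 → 1354.)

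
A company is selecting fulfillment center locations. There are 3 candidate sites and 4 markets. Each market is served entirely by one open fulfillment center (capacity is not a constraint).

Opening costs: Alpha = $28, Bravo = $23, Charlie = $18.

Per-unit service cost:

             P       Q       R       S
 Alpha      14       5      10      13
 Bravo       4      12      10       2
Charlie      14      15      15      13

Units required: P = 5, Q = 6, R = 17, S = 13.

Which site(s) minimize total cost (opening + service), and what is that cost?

Open Alpha and Bravo; minimum total cost 297.

For any fixed open set, each market goes to its cheapest open site; total = fixed + service.
{Alpha, Bravo}: P→Bravo 4·5=20, Q→Alpha 5·6=30, R→Alpha 10·17=170, S→Bravo 2·13=26. Service 246; fixed 51; total 297.
{Bravo}: P→Bravo 4·5=20, Q→Bravo 12·6=72, R→Bravo 10·17=170, S→Bravo 2·13=26. Service 288; fixed 23; total 311.
{Alpha, Bravo, Charlie}: P→Bravo 4·5=20, Q→Alpha 5·6=30, R→Alpha 10·17=170, S→Bravo 2·13=26. Service 246; fixed 69; total 315.
{Charlie}: P→Charlie 14·5=70, Q→Charlie 15·6=90, R→Charlie 15·17=255, S→Charlie 13·13=169. Service 584; fixed 18; total 602.
No other subset beats 297.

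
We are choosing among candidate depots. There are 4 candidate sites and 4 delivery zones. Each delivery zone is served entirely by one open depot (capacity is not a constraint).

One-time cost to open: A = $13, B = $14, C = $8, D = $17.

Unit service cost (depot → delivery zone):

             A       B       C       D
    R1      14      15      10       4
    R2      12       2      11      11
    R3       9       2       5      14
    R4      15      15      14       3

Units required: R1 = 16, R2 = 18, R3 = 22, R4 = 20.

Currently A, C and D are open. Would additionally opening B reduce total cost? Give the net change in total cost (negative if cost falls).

Yes — net change −214 (cost falls by 214).

Current service cost with {A, C, D}: 432.
Adding B: each delivery zone re-picks its cheapest; new service cost 204, saving 228.
Extra fixed cost: 14. Net change = 14 − 228 = -214.
(Totals: 470 → 256.)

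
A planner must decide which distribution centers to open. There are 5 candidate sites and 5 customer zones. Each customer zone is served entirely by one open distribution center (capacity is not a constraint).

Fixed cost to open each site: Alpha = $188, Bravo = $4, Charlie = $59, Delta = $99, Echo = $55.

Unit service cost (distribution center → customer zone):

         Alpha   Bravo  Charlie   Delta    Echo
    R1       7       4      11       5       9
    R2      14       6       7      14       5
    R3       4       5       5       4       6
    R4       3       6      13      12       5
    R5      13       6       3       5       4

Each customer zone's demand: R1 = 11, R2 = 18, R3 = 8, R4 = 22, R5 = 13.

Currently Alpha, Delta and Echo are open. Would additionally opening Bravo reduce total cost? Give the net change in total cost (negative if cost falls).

Yes — net change −7 (cost falls by 7).

Current service cost with {Alpha, Delta, Echo}: 295.
Adding Bravo: each customer zone re-picks its cheapest; new service cost 284, saving 11.
Extra fixed cost: 4. Net change = 4 − 11 = -7.
(Totals: 637 → 630.)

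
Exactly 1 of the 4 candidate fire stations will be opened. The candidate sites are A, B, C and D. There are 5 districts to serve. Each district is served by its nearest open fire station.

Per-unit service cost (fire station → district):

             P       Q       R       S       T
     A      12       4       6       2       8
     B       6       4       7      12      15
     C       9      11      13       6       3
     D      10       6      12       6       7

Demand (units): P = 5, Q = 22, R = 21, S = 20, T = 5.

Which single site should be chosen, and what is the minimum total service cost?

Choose A only; total service cost 354.

With exactly 1 open, each district uses its cheapest among the chosen.
{A}: P→A 12·5=60, Q→A 4·22=88, R→A 6·21=126, S→A 2·20=40, T→A 8·5=40. Service cost 354.
{B}: service cost 580
{D}: service cost 589
Among all 4 size-1 choices, {A} is lowest.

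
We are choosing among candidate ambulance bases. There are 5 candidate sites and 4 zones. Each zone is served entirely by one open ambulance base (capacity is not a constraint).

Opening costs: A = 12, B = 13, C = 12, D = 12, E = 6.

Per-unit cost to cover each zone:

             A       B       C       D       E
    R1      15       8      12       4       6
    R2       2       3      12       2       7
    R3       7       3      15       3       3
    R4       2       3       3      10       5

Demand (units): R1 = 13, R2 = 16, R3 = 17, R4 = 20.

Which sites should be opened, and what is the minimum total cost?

For any fixed open set, each zone goes to its cheapest open site; total = fixed + service.
{A, D}: R1→D 4·13=52, R2→A 2·16=32, R3→D 3·17=51, R4→A 2·20=40. Service 175; fixed 24; total 199.
{A, D, E}: service 175 + fixed 30 = 205
{A, C, D}: R1→D 4·13=52, R2→A 2·16=32, R3→D 3·17=51, R4→A 2·20=40. Service 175; fixed 36; total 211.
{A, B, C, D, E}: service 175 + fixed 55 = 230
No other subset beats 199.

Open A and D; minimum total cost 199.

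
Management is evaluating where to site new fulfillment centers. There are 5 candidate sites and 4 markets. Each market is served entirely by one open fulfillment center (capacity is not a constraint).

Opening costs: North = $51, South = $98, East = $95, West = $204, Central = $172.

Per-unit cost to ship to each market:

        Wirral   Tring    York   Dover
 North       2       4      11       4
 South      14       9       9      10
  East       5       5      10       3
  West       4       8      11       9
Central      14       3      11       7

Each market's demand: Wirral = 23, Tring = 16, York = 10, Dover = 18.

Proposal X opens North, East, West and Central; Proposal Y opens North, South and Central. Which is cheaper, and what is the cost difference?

Proposal X: {North, East, West, Central}: Wirral→North 2·23=46, Tring→Central 3·16=48, York→East 10·10=100, Dover→East 3·18=54. Service 248; fixed 522; total 770.
Proposal Y: {North, South, Central}: Wirral→North 2·23=46, Tring→Central 3·16=48, York→South 9·10=90, Dover→North 4·18=72. Service 256; fixed 321; total 577.
Difference: |770 − 577| = 193.

Proposal Y is cheaper by 193.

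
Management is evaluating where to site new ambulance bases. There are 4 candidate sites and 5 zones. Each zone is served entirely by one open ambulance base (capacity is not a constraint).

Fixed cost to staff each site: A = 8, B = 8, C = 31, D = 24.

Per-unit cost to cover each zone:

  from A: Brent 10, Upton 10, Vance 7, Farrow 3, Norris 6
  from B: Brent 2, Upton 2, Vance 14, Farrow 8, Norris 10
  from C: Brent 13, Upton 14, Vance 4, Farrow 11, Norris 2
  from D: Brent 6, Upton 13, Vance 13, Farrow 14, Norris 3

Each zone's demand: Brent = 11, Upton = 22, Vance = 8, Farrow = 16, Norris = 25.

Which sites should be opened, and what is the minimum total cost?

Open A, B and C; minimum total cost 243.

For any fixed open set, each zone goes to its cheapest open site; total = fixed + service.
{A, B, C}: Brent→B 2·11=22, Upton→B 2·22=44, Vance→C 4·8=32, Farrow→A 3·16=48, Norris→C 2·25=50. Service 196; fixed 47; total 243.
{A, B, C, D}: Brent→B 2·11=22, Upton→B 2·22=44, Vance→C 4·8=32, Farrow→A 3·16=48, Norris→C 2·25=50. Service 196; fixed 71; total 267.
{A, B, D}: Brent→B 2·11=22, Upton→B 2·22=44, Vance→A 7·8=56, Farrow→A 3·16=48, Norris→D 3·25=75. Service 245; fixed 40; total 285.
{A}: service 584 + fixed 8 = 592
No other subset beats 243.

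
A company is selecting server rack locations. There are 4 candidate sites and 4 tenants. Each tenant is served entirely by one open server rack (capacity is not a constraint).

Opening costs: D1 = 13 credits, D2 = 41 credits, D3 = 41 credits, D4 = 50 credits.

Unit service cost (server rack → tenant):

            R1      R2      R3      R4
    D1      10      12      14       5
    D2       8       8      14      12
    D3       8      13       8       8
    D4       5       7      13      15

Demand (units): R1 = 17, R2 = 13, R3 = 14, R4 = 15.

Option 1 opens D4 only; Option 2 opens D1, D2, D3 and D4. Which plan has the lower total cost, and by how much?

Option 1: {D4}: R1→D4 5·17=85, R2→D4 7·13=91, R3→D4 13·14=182, R4→D4 15·15=225. Service 583; fixed 50; total 633.
Option 2: {D1, D2, D3, D4}: R1→D4 5·17=85, R2→D4 7·13=91, R3→D3 8·14=112, R4→D1 5·15=75. Service 363; fixed 145; total 508.
Difference: |633 − 508| = 125.

Option 2 is cheaper by 125.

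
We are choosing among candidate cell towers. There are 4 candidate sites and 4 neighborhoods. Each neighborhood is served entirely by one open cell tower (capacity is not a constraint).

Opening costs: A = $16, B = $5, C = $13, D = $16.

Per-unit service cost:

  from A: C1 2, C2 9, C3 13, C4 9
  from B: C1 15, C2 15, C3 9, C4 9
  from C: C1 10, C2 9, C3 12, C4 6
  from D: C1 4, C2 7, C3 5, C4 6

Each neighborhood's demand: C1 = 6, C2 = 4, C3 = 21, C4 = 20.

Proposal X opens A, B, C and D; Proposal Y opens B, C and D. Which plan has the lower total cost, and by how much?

Proposal Y is cheaper by 4.

Proposal X: {A, B, C, D}: C1→A 2·6=12, C2→D 7·4=28, C3→D 5·21=105, C4→C 6·20=120. Service 265; fixed 50; total 315.
Proposal Y: {B, C, D}: C1→D 4·6=24, C2→D 7·4=28, C3→D 5·21=105, C4→C 6·20=120. Service 277; fixed 34; total 311.
Difference: |315 − 311| = 4.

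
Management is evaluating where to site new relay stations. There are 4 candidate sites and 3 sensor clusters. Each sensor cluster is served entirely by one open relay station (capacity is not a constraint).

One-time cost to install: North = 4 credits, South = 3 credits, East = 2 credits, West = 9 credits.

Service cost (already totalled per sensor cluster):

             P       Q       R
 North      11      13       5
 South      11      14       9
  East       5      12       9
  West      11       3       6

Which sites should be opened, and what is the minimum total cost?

For any fixed open set, each sensor cluster goes to its cheapest open site; total = fixed + service.
{East, West}: P→East 5, Q→West 3, R→West 6. Service 14; fixed 11; total 25.
{North, East}: service 22 + fixed 6 = 28
{North, East, West}: P→East 5, Q→West 3, R→North 5. Service 13; fixed 15; total 28.
{North, South, East, West}: service 13 + fixed 18 = 31
No other subset beats 25.

Open East and West; minimum total cost 25.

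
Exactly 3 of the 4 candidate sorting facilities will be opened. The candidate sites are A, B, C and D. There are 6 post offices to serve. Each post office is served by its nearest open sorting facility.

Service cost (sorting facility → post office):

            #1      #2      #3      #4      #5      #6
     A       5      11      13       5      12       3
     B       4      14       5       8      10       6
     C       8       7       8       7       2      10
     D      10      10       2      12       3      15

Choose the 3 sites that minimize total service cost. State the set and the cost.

Choose A, C and D; total service cost 24.

With exactly 3 open, each post office uses its cheapest among the chosen.
{A, C, D}: #1→A 5, #2→C 7, #3→D 2, #4→A 5, #5→C 2, #6→A 3. Service cost 24.
{A, B, C}: service cost 26
{A, B, D}: service cost 27
Among all 4 size-3 choices, {A, C, D} is lowest.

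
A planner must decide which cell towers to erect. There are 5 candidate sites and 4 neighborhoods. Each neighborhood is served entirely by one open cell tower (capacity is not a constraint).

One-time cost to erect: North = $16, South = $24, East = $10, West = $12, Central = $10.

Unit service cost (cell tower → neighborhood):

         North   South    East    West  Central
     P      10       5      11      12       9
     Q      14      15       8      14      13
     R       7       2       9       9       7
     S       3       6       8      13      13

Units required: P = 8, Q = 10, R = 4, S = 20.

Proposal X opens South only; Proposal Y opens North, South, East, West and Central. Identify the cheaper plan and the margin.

Proposal X: {South}: P→South 5·8=40, Q→South 15·10=150, R→South 2·4=8, S→South 6·20=120. Service 318; fixed 24; total 342.
Proposal Y: {North, South, East, West, Central}: P→South 5·8=40, Q→East 8·10=80, R→South 2·4=8, S→North 3·20=60. Service 188; fixed 72; total 260.
Difference: |342 − 260| = 82.

Proposal Y is cheaper by 82.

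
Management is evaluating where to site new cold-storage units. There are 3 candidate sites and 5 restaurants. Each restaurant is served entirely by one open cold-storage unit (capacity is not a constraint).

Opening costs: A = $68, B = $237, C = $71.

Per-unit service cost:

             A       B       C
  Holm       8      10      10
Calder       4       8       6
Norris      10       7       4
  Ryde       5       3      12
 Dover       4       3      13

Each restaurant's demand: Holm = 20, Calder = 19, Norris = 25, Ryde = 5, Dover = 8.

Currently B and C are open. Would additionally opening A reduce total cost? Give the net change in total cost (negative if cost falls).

Current service cost with {B, C}: 453.
Adding A: each restaurant re-picks its cheapest; new service cost 375, saving 78.
Extra fixed cost: 68. Net change = 68 − 78 = -10.
(Totals: 761 → 751.)

Yes — net change −10 (cost falls by 10).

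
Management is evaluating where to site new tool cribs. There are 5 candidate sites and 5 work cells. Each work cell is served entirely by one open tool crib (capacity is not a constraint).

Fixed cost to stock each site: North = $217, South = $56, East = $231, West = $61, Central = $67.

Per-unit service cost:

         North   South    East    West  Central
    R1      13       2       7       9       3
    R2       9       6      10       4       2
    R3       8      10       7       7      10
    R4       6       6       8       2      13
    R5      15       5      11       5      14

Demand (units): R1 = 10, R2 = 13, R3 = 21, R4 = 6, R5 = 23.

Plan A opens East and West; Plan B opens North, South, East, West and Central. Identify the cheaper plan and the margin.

Plan A is cheaper by 264.

Plan A: {East, West}: R1→East 7·10=70, R2→West 4·13=52, R3→East 7·21=147, R4→West 2·6=12, R5→West 5·23=115. Service 396; fixed 292; total 688.
Plan B: {North, South, East, West, Central}: R1→South 2·10=20, R2→Central 2·13=26, R3→East 7·21=147, R4→West 2·6=12, R5→South 5·23=115. Service 320; fixed 632; total 952.
Difference: |688 − 952| = 264.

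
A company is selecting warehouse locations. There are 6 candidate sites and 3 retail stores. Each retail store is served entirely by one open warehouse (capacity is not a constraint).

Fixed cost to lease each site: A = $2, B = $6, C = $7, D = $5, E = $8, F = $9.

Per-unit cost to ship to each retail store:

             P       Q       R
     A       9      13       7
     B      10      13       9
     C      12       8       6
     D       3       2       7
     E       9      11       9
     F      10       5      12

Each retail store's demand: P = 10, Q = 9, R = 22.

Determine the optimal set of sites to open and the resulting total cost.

For any fixed open set, each retail store goes to its cheapest open site; total = fixed + service.
{C, D}: P→D 3·10=30, Q→D 2·9=18, R→C 6·22=132. Service 180; fixed 12; total 192.
{A, C, D}: service 180 + fixed 14 = 194
{B, C, D}: service 180 + fixed 18 = 198
{A, B, C, D, E, F}: P→D 3·10=30, Q→D 2·9=18, R→C 6·22=132. Service 180; fixed 37; total 217.
No other subset beats 192.

Open C and D; minimum total cost 192.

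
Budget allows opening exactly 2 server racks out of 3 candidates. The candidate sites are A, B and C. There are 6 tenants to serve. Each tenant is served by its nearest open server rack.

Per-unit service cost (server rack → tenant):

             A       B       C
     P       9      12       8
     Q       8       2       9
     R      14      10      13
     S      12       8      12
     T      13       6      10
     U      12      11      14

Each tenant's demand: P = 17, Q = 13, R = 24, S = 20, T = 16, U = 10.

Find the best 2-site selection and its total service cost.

With exactly 2 open, each tenant uses its cheapest among the chosen.
{B, C}: P→C 8·17=136, Q→B 2·13=26, R→B 10·24=240, S→B 8·20=160, T→B 6·16=96, U→B 11·10=110. Service cost 768.
{A, B}: service cost 785
{A, C}: service cost 1072
Among all 3 size-2 choices, {B, C} is lowest.

Choose B and C; total service cost 768.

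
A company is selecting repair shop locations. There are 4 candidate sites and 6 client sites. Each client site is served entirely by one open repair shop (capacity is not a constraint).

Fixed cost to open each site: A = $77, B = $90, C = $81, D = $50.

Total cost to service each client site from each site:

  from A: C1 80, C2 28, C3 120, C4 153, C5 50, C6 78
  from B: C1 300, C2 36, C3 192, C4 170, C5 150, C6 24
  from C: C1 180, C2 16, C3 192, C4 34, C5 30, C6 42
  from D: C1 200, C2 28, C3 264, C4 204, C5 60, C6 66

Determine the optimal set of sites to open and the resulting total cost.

Open A and C; minimum total cost 480.

For any fixed open set, each client site goes to its cheapest open site; total = fixed + service.
{A, C}: C1→A 80, C2→C 16, C3→A 120, C4→C 34, C5→C 30, C6→C 42. Service 322; fixed 158; total 480.
{A, C, D}: service 322 + fixed 208 = 530
{A, B, C}: service 304 + fixed 248 = 552
{A, B, C, D}: C1→A 80, C2→C 16, C3→A 120, C4→C 34, C5→C 30, C6→B 24. Service 304; fixed 298; total 602.
No other subset beats 480.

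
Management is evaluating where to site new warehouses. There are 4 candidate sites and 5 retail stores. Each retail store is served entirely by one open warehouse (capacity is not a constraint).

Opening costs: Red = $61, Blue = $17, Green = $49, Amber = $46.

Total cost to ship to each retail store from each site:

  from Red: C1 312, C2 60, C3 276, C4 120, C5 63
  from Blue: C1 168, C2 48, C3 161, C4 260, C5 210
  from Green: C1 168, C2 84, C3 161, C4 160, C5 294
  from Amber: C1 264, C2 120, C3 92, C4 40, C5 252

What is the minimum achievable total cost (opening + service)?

For any fixed open set, each retail store goes to its cheapest open site; total = fixed + service.
{Red, Blue, Amber}: C1→Blue 168, C2→Blue 48, C3→Amber 92, C4→Amber 40, C5→Red 63. Service 411; fixed 124; total 535.
{Red, Green, Amber}: service 423 + fixed 156 = 579
{Red, Blue, Green, Amber}: service 411 + fixed 173 = 584
{Blue}: service 847 + fixed 17 = 864
No other subset beats 535.

Minimum total cost: 535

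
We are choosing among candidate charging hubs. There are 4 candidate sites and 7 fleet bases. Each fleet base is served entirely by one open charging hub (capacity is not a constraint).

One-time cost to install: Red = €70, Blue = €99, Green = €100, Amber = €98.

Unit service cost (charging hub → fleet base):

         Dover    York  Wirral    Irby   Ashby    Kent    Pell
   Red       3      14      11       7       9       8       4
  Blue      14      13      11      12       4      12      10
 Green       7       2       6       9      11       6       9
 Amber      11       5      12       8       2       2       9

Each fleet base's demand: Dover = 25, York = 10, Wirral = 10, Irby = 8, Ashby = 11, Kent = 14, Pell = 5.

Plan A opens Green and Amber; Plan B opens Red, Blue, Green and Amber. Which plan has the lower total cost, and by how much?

Plan A is cheaper by 36.

Plan A: {Green, Amber}: Dover→Green 7·25=175, York→Green 2·10=20, Wirral→Green 6·10=60, Irby→Amber 8·8=64, Ashby→Amber 2·11=22, Kent→Amber 2·14=28, Pell→Green 9·5=45. Service 414; fixed 198; total 612.
Plan B: {Red, Blue, Green, Amber}: Dover→Red 3·25=75, York→Green 2·10=20, Wirral→Green 6·10=60, Irby→Red 7·8=56, Ashby→Amber 2·11=22, Kent→Amber 2·14=28, Pell→Red 4·5=20. Service 281; fixed 367; total 648.
Difference: |612 − 648| = 36.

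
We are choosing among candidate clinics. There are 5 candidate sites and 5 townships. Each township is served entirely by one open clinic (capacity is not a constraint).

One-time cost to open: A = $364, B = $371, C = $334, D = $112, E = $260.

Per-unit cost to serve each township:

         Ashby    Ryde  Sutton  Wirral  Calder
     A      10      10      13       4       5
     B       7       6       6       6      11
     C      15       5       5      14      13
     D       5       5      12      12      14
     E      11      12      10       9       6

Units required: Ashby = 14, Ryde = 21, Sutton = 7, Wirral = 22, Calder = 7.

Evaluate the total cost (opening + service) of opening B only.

Each township is assigned to its cheapest site among the open ones.
{B}: Ashby→B 7·14=98, Ryde→B 6·21=126, Sutton→B 6·7=42, Wirral→B 6·22=132, Calder→B 11·7=77. Service 475; fixed 371; total 846.

Total cost: 846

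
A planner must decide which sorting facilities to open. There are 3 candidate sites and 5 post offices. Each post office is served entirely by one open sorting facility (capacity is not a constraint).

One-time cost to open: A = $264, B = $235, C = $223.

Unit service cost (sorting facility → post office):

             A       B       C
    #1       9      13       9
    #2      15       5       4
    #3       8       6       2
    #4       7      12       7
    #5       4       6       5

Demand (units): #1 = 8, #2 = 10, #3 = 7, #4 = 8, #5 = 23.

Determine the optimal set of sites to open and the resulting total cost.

Open C only; minimum total cost 520.

For any fixed open set, each post office goes to its cheapest open site; total = fixed + service.
{C}: #1→C 9·8=72, #2→C 4·10=40, #3→C 2·7=14, #4→C 7·8=56, #5→C 5·23=115. Service 297; fixed 223; total 520.
{B}: service 430 + fixed 235 = 665
{A}: #1→A 9·8=72, #2→A 15·10=150, #3→A 8·7=56, #4→A 7·8=56, #5→A 4·23=92. Service 426; fixed 264; total 690.
{A, B, C}: service 274 + fixed 722 = 996
No other subset beats 520.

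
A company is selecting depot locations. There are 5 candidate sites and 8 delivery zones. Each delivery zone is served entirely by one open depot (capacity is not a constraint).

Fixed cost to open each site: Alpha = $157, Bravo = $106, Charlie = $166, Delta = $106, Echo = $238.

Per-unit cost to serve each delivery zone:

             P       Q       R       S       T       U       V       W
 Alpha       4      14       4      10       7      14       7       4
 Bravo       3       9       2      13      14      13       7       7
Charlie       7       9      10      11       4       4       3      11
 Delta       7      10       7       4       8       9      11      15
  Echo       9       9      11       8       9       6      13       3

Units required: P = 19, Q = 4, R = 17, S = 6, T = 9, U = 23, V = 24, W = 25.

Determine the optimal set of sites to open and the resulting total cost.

Open Bravo and Charlie; minimum total cost 840.

For any fixed open set, each delivery zone goes to its cheapest open site; total = fixed + service.
{Bravo, Charlie}: P→Bravo 3·19=57, Q→Bravo 9·4=36, R→Bravo 2·17=34, S→Charlie 11·6=66, T→Charlie 4·9=36, U→Charlie 4·23=92, V→Charlie 3·24=72, W→Bravo 7·25=175. Service 568; fixed 272; total 840.
{Alpha, Charlie}: service 540 + fixed 323 = 863
{Bravo, Charlie, Delta}: P→Bravo 3·19=57, Q→Bravo 9·4=36, R→Bravo 2·17=34, S→Delta 4·6=24, T→Charlie 4·9=36, U→Charlie 4·23=92, V→Charlie 3·24=72, W→Bravo 7·25=175. Service 526; fixed 378; total 904.
{Alpha, Bravo, Charlie, Delta, Echo}: service 426 + fixed 773 = 1199
No other subset beats 840.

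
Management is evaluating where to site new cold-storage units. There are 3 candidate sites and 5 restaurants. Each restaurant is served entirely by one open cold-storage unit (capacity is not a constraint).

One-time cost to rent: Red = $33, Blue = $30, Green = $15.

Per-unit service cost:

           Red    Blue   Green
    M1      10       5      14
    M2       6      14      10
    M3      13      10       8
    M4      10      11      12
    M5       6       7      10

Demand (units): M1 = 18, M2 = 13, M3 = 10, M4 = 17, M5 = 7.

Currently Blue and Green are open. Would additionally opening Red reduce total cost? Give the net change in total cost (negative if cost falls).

Yes — net change −43 (cost falls by 43).

Current service cost with {Blue, Green}: 536.
Adding Red: each restaurant re-picks its cheapest; new service cost 460, saving 76.
Extra fixed cost: 33. Net change = 33 − 76 = -43.
(Totals: 581 → 538.)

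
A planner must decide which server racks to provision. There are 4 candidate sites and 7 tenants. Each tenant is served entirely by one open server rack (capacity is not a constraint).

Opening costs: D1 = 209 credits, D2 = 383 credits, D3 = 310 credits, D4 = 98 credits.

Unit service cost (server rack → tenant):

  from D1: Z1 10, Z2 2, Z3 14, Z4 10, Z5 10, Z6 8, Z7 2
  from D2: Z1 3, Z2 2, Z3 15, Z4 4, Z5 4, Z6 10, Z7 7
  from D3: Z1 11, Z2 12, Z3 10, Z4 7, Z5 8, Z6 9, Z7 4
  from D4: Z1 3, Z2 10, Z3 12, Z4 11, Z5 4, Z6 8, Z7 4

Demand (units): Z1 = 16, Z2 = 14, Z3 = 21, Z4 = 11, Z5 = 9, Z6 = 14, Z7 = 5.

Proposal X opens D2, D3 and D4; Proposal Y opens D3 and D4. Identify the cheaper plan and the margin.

Proposal Y is cheaper by 238.

Proposal X: {D2, D3, D4}: Z1→D2 3·16=48, Z2→D2 2·14=28, Z3→D3 10·21=210, Z4→D2 4·11=44, Z5→D2 4·9=36, Z6→D4 8·14=112, Z7→D3 4·5=20. Service 498; fixed 791; total 1289.
Proposal Y: {D3, D4}: Z1→D4 3·16=48, Z2→D4 10·14=140, Z3→D3 10·21=210, Z4→D3 7·11=77, Z5→D4 4·9=36, Z6→D4 8·14=112, Z7→D3 4·5=20. Service 643; fixed 408; total 1051.
Difference: |1289 − 1051| = 238.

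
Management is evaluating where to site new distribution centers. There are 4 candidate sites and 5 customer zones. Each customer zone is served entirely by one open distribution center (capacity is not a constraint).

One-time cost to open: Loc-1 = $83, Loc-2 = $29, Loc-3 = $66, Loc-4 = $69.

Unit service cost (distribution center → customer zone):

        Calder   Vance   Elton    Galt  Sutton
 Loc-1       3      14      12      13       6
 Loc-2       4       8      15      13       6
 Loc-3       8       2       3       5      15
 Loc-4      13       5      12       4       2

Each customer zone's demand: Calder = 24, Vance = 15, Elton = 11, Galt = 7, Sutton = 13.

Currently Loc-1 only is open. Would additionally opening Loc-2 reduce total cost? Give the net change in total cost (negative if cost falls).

Current service cost with {Loc-1}: 583.
Adding Loc-2: each customer zone re-picks its cheapest; new service cost 493, saving 90.
Extra fixed cost: 29. Net change = 29 − 90 = -61.
(Totals: 666 → 605.)

Yes — net change −61 (cost falls by 61).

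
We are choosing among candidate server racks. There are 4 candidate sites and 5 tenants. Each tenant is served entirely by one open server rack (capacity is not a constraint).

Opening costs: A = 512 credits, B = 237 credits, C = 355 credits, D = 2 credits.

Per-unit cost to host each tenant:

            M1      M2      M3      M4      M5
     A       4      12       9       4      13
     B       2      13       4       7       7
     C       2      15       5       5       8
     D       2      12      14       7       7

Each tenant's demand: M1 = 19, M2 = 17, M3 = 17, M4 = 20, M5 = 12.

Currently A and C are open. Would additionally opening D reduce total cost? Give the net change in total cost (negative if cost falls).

Yes — net change −10 (cost falls by 10).

Current service cost with {A, C}: 503.
Adding D: each tenant re-picks its cheapest; new service cost 491, saving 12.
Extra fixed cost: 2. Net change = 2 − 12 = -10.
(Totals: 1370 → 1360.)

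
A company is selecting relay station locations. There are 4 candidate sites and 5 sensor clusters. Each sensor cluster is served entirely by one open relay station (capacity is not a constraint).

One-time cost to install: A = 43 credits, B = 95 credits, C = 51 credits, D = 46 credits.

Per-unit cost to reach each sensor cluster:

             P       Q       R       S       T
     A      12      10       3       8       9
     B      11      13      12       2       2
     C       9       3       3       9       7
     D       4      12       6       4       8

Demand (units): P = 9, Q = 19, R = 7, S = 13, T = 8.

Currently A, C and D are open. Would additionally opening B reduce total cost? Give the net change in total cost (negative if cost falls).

No — net change +29 (cost rises by 29).

Current service cost with {A, C, D}: 222.
Adding B: each sensor cluster re-picks its cheapest; new service cost 156, saving 66.
Extra fixed cost: 95. Net change = 95 − 66 = 29.
(Totals: 362 → 391.)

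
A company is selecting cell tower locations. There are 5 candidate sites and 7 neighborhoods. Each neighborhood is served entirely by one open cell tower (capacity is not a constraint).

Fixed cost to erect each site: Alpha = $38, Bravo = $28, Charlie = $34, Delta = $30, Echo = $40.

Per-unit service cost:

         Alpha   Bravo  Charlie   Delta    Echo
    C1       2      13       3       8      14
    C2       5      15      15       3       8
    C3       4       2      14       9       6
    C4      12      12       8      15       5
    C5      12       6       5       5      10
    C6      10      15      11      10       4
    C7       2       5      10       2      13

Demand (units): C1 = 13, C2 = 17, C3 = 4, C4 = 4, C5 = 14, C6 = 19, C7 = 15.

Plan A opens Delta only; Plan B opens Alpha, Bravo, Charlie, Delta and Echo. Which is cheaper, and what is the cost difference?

Plan B is cheaper by 120.

Plan A: {Delta}: C1→Delta 8·13=104, C2→Delta 3·17=51, C3→Delta 9·4=36, C4→Delta 15·4=60, C5→Delta 5·14=70, C6→Delta 10·19=190, C7→Delta 2·15=30. Service 541; fixed 30; total 571.
Plan B: {Alpha, Bravo, Charlie, Delta, Echo}: C1→Alpha 2·13=26, C2→Delta 3·17=51, C3→Bravo 2·4=8, C4→Echo 5·4=20, C5→Charlie 5·14=70, C6→Echo 4·19=76, C7→Alpha 2·15=30. Service 281; fixed 170; total 451.
Difference: |571 − 451| = 120.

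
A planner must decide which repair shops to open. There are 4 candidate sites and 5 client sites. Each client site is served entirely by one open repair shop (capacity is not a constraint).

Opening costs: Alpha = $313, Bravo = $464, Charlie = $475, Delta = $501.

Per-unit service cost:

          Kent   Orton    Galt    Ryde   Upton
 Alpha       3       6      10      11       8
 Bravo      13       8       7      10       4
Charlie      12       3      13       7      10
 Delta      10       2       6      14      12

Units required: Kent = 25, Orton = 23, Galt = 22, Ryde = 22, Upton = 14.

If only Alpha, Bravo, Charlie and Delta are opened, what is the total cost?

Each client site is assigned to its cheapest site among the open ones.
{Alpha, Bravo, Charlie, Delta}: Kent→Alpha 3·25=75, Orton→Delta 2·23=46, Galt→Delta 6·22=132, Ryde→Charlie 7·22=154, Upton→Bravo 4·14=56. Service 463; fixed 1753; total 2216.

Total cost: 2216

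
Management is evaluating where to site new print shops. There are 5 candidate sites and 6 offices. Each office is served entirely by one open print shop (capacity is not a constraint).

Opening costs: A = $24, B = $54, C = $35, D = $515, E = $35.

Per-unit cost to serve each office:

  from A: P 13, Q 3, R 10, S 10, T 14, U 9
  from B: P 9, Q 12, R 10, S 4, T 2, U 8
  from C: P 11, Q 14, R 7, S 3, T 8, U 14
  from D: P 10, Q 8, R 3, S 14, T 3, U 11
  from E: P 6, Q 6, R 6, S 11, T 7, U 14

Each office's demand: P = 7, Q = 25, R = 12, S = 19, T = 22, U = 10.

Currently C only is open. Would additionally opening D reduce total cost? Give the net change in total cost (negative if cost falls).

Current service cost with {C}: 884.
Adding D: each office re-picks its cheapest; new service cost 539, saving 345.
Extra fixed cost: 515. Net change = 515 − 345 = 170.
(Totals: 919 → 1089.)

No — net change +170 (cost rises by 170).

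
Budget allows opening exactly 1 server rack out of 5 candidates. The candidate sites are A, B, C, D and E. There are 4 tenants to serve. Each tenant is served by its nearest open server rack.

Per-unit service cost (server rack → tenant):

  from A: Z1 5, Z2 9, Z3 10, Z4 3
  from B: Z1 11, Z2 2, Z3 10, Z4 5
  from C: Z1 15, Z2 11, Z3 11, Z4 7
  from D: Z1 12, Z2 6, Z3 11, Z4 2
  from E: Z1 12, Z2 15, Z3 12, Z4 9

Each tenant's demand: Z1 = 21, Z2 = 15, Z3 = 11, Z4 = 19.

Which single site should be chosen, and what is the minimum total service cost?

With exactly 1 open, each tenant uses its cheapest among the chosen.
{A}: Z1→A 5·21=105, Z2→A 9·15=135, Z3→A 10·11=110, Z4→A 3·19=57. Service cost 407.
{B}: service cost 466
{D}: service cost 501
Among all 5 size-1 choices, {A} is lowest.

Choose A only; total service cost 407.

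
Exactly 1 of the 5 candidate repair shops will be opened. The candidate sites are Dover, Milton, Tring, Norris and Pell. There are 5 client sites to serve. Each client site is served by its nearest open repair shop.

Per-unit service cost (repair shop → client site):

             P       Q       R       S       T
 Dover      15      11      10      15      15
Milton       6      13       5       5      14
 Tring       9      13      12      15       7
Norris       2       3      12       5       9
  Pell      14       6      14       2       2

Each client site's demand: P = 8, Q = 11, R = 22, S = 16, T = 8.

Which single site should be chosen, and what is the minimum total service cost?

Choose Norris only; total service cost 465.

With exactly 1 open, each client site uses its cheapest among the chosen.
{Norris}: P→Norris 2·8=16, Q→Norris 3·11=33, R→Norris 12·22=264, S→Norris 5·16=80, T→Norris 9·8=72. Service cost 465.
{Milton}: service cost 493
{Pell}: service cost 534
Among all 5 size-1 choices, {Norris} is lowest.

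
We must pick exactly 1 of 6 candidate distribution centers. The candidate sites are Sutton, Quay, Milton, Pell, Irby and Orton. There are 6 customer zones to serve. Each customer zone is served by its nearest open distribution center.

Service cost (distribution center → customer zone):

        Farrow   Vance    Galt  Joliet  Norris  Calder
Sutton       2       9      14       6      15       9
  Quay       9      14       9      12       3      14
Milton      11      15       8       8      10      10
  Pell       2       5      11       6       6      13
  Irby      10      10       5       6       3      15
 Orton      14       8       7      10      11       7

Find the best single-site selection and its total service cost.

Choose Pell only; total service cost 43.

With exactly 1 open, each customer zone uses its cheapest among the chosen.
{Pell}: Farrow→Pell 2, Vance→Pell 5, Galt→Pell 11, Joliet→Pell 6, Norris→Pell 6, Calder→Pell 13. Service cost 43.
{Irby}: service cost 49
{Sutton}: service cost 55
Among all 6 size-1 choices, {Pell} is lowest.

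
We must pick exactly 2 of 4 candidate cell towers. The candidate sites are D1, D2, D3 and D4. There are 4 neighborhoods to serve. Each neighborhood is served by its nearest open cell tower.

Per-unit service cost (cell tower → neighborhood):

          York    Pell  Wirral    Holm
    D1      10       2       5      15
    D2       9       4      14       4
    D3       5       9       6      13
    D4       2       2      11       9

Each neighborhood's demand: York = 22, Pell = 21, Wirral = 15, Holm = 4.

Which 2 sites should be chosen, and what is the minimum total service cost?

With exactly 2 open, each neighborhood uses its cheapest among the chosen.
{D1, D4}: York→D4 2·22=44, Pell→D1 2·21=42, Wirral→D1 5·15=75, Holm→D4 9·4=36. Service cost 197.
{D3, D4}: service cost 212
{D2, D4}: service cost 267
Among all 6 size-2 choices, {D1, D4} is lowest.

Choose D1 and D4; total service cost 197.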